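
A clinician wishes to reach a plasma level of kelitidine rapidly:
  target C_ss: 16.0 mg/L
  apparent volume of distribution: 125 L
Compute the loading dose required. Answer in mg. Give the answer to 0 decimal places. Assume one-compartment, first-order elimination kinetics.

2000 mg

LD = Css × Vd = 16.0 × 125 = 2000 mg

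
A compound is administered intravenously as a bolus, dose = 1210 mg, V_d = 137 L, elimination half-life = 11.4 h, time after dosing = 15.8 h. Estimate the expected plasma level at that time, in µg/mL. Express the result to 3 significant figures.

C₀ = Dose / Vd = 1210 / 137 = 8.832 mg/L
k = ln2 / t½ = 0.693147 / 11.4 = 0.06080 h⁻¹
C = C₀ · e^(−k·t) = 8.832 × e^(−0.06080 × 15.8)
  = 8.832 × 0.3826 = 3.379 mg/L
(3.379 mg/L = 3.379 µg/mL)

3.38 µg/mL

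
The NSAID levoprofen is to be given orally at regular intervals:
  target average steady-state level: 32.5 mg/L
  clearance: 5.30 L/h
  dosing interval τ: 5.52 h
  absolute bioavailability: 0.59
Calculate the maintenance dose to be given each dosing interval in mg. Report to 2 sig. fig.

1600 mg

At steady state, F × (Dose/τ) = Css × CL.
Dose = Css × CL × τ / F = 32.5 × 5.300 × 5.52 / 0.59 = 1612 mg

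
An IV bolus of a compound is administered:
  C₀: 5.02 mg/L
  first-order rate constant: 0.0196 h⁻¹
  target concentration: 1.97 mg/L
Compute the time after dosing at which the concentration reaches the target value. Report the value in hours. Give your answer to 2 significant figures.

48 h

t = ln(C₀ / C) / k = ln(5.020 / 1.97) / 0.01960
  = ln(2.548) / 0.01960 = 0.9353 / 0.01960 = 47.72 h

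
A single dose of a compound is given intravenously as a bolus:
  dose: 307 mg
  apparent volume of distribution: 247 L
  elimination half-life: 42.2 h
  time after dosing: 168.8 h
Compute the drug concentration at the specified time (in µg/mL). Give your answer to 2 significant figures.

0.078 µg/mL

C₀ = Dose / Vd = 307.0 / 247 = 1.243 mg/L
k = ln2 / t½ = 0.693147 / 42.2 = 0.01643 h⁻¹
t / t½ = 168.8 / 42.2 = 4 half-lives
C = C₀ × (1/2)^4 = 1.243 × 0.06250 = 0.07769 mg/L
(0.07769 mg/L = 0.07769 µg/mL)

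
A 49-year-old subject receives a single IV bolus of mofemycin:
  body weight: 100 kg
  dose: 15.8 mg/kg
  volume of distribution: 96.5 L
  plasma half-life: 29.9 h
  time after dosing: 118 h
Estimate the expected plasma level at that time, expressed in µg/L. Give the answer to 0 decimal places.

1062 µg/L

Total dose = 15.8 × 100 = 1580 mg
C₀ = Dose / Vd = 1580 / 96.5 = 16.37 mg/L
k = ln2 / t½ = 0.693147 / 29.9 = 0.02318 h⁻¹
C = C₀ · e^(−k·t) = 16.37 × e^(−0.02318 × 118)
  = 16.37 × 0.06488 = 1.062 mg/L
Convert: 1.062 mg/L × 1000 = 1062 µg/L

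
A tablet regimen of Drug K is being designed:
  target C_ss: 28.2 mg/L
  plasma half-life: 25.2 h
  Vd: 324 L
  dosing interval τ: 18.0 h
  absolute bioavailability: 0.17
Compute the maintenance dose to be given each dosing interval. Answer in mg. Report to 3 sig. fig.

k = ln2 / t½ = 0.693147 / 25.2 = 0.02751 h⁻¹
CL = k × Vd = 0.02751 × 324 = 8.913 L/h
At steady state, F × (Dose/τ) = Css × CL.
Dose = Css × CL × τ / F = 28.2 × 8.913 × 18.0 / 0.17 = 26610 mg

26600 mg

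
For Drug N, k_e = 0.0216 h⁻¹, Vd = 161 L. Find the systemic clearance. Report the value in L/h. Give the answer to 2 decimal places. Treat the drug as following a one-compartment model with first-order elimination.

CL = k × Vd = 0.0216 × 161 = 3.478 L/h

3.48 L/h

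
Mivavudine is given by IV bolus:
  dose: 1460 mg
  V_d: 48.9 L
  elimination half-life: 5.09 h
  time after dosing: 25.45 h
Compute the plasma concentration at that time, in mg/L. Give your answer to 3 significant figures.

C₀ = Dose / Vd = 1460 / 48.9 = 29.86 mg/L
k = ln2 / t½ = 0.693147 / 5.09 = 0.1362 h⁻¹
t / t½ = 25.45 / 5.09 = 5 half-lives
C = C₀ × (1/2)^5 = 29.86 × 0.03125 = 0.9331 mg/L

0.933 mg/L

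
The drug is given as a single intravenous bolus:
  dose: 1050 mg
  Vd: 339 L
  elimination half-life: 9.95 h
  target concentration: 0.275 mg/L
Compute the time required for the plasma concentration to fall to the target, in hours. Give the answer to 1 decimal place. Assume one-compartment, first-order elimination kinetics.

C₀ = Dose / Vd = 1050 / 339 = 3.097 mg/L
k = ln2 / t½ = 0.693147 / 9.95 = 0.06966 h⁻¹
t = ln(C₀ / C) / k = ln(3.097 / 0.275) / 0.06966
  = ln(11.26) / 0.06966 = 2.421 / 0.06966 = 34.75 h

34.8 h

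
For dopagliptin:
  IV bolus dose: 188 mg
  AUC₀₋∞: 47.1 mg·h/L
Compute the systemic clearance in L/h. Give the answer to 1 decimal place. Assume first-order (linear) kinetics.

4.0 L/h

CL = Dose / AUC = 188 / 47.1 = 3.992 L/h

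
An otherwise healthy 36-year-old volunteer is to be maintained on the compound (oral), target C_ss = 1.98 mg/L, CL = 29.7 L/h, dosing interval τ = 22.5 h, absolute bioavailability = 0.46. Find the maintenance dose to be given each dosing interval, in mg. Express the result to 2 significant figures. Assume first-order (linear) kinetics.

2900 mg

At steady state, F × (Dose/τ) = Css × CL.
Dose = Css × CL × τ / F = 1.98 × 29.70 × 22.5 / 0.46 = 2876 mg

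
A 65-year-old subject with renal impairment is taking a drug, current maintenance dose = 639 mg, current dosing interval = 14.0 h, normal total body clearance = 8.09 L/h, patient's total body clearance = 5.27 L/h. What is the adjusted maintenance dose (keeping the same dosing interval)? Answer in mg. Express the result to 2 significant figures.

420 mg

To keep the same average steady-state level, dosing rate must scale with clearance.
CL ratio = 5.27 / 8.09 = 0.6514
New dose (same interval) = 639 × 0.6514 = 416.2 mg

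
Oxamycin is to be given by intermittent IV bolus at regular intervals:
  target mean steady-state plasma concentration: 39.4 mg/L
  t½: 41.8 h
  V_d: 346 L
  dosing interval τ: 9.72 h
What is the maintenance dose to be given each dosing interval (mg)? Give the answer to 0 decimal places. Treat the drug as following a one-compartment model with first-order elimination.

2197 mg

k = ln2 / t½ = 0.693147 / 41.8 = 0.01658 h⁻¹
CL = k × Vd = 0.01658 × 346 = 5.737 L/h
At steady state, Dose/τ = Css × CL.
Dose = Css × CL × τ = 39.4 × 5.737 × 9.72 = 2197 mg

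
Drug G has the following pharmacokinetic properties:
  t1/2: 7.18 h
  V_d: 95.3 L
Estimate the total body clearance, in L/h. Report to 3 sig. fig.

9.20 L/h

k = ln2 / t½ = 0.693147 / 7.18 = 0.09654 h⁻¹
CL = k × Vd = 0.09654 × 95.3 = 9.200 L/h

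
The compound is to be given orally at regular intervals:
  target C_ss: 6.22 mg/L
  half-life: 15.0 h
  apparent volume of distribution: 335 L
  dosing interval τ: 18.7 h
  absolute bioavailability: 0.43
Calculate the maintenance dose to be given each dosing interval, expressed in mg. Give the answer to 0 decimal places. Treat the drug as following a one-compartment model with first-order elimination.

4187 mg

k = ln2 / t½ = 0.693147 / 15.0 = 0.04621 h⁻¹
CL = k × Vd = 0.04621 × 335 = 15.48 L/h
At steady state, F × (Dose/τ) = Css × CL.
Dose = Css × CL × τ / F = 6.22 × 15.48 × 18.7 / 0.43 = 4187 mg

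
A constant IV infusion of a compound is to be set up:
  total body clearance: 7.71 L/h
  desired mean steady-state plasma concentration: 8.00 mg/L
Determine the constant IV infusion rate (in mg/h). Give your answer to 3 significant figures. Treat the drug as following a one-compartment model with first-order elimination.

At steady state, infusion rate R₀ = Css × CL = 8.00 × 7.710 = 61.68 mg/h

61.7 mg/h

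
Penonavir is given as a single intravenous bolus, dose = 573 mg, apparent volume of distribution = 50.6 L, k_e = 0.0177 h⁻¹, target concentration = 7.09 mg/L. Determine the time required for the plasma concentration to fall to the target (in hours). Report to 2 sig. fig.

26 h

C₀ = Dose / Vd = 573.0 / 50.6 = 11.32 mg/L
t = ln(C₀ / C) / k = ln(11.32 / 7.09) / 0.01770
  = ln(1.597) / 0.01770 = 0.4681 / 0.01770 = 26.45 h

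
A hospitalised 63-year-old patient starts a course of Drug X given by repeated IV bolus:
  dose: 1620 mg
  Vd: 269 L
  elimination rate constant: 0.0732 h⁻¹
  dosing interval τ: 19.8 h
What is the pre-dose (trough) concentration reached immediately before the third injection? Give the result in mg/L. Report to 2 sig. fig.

1.7 mg/L

C₀ per dose = Dose / Vd = 1620 / 269 = 6.022 mg/L
Fraction remaining after one interval: r = e^(−kτ) = e^(−0.07320 × 19.8) = 0.2347
Before dose 3, 2 doses have been given (aged 1τ, 2τ).
C_trough = C₀ × (r + r²) = 6.022 × (0.2347 + 0.05508) = 1.745 mg/L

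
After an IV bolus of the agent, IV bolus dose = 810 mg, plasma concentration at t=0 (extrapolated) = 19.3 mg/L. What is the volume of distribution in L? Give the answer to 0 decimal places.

42 L

Vd = Dose / C₀ = 810.0 / 19.3 = 41.97 L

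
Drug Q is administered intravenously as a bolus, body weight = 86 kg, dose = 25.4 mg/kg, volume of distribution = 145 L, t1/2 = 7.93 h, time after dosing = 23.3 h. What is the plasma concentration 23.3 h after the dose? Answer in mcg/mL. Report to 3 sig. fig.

1.97 mcg/mL

Total dose = 25.4 × 86 = 2184 mg
C₀ = Dose / Vd = 2184 / 145 = 15.06 mg/L
k = ln2 / t½ = 0.693147 / 7.93 = 0.08741 h⁻¹
C = C₀ · e^(−k·t) = 15.06 × e^(−0.08741 × 23.3)
  = 15.06 × 0.1305 = 1.965 mg/L
(1.965 mg/L = 1.965 mcg/mL)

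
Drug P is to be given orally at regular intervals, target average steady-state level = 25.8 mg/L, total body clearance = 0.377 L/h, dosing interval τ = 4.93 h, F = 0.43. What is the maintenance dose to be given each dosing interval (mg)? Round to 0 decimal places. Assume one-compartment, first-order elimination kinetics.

At steady state, F × (Dose/τ) = Css × CL.
Dose = Css × CL × τ / F = 25.8 × 0.3770 × 4.93 / 0.43 = 111.5 mg

112 mg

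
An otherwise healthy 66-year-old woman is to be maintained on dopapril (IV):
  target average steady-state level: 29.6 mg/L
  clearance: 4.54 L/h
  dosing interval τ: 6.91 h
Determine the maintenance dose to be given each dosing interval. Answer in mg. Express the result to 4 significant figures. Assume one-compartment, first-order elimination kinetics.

At steady state, Dose/τ = Css × CL.
Dose = Css × CL × τ = 29.6 × 4.540 × 6.91 = 928.6 mg

928.6 mg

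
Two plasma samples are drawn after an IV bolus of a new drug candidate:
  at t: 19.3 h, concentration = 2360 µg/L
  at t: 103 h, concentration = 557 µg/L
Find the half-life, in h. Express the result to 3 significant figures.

k = ln(C₁/C₂) / (t₂ − t₁) = ln(2360/557) / (103 − 19.3)
  = 1.444 / 83.70 = 0.01725 h⁻¹
t½ = ln2 / k = 0.693147 / 0.01725 = 40.18 h

40.2 h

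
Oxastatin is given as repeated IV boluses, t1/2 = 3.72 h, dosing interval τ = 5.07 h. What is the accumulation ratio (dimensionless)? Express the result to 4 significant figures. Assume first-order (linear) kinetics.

k = ln2 / t½ = 0.693147 / 3.72 = 0.1863 h⁻¹
e^(−kτ) = e^(−0.1863 × 5.07) = 0.3889
Accumulation ratio R = 1 / (1 − e^(−kτ)) = 1 / (1 − 0.3889) = 1.636

1.636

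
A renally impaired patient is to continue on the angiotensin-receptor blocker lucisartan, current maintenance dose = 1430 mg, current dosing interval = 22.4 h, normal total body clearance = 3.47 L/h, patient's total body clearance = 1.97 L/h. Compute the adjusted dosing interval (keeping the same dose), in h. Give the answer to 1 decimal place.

39.5 h

To keep the same average steady-state level, dosing rate must scale with clearance.
CL ratio = 1.97 / 3.47 = 0.5677
New interval (same dose) = 22.4 / 0.5677 = 39.46 h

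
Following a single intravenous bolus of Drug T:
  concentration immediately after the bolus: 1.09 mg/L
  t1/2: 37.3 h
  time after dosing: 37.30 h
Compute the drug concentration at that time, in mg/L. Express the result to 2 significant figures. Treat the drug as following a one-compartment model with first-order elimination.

k = ln2 / t½ = 0.693147 / 37.3 = 0.01858 h⁻¹
t / t½ = 37.30 / 37.3 = 1 half-lives
C = C₀ × (1/2)^1 = 1.090 × 0.5000 = 0.5450 mg/L

0.55 mg/L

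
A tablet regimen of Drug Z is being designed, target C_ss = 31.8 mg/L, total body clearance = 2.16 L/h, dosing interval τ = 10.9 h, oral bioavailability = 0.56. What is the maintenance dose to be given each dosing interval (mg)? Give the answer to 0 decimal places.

At steady state, F × (Dose/τ) = Css × CL.
Dose = Css × CL × τ / F = 31.8 × 2.160 × 10.9 / 0.56 = 1337 mg

1337 mg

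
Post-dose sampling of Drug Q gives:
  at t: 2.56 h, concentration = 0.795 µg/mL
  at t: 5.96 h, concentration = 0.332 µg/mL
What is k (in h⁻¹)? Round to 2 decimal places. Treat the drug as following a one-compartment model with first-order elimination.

0.26 h⁻¹

k = ln(C₁/C₂) / (t₂ − t₁) = ln(0.795/0.332) / (5.96 − 2.56)
  = 0.8732 / 3.400 = 0.2568 h⁻¹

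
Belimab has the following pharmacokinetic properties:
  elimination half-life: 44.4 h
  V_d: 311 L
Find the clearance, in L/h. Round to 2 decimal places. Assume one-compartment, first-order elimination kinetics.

k = ln2 / t½ = 0.693147 / 44.4 = 0.01561 h⁻¹
CL = k × Vd = 0.01561 × 311 = 4.855 L/h

4.86 L/h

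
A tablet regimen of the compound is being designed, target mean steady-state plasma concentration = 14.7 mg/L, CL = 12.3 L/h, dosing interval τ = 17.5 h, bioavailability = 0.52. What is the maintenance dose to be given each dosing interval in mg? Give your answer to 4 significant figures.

6085 mg

At steady state, F × (Dose/τ) = Css × CL.
Dose = Css × CL × τ / F = 14.7 × 12.30 × 17.5 / 0.52 = 6085 mg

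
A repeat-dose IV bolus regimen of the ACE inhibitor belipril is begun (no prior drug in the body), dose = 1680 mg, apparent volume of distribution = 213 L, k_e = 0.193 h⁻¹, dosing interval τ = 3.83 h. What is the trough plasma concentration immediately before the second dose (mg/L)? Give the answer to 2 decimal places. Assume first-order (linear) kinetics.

C₀ per dose = Dose / Vd = 1680 / 213 = 7.887 mg/L
Fraction remaining after one interval: r = e^(−kτ) = e^(−0.1930 × 3.83) = 0.4775
Before dose 2, 1 dose has been given (aged 1τ).
C_trough = C₀ × r = 7.887 × 0.4775 = 3.766 mg/L

3.77 mg/L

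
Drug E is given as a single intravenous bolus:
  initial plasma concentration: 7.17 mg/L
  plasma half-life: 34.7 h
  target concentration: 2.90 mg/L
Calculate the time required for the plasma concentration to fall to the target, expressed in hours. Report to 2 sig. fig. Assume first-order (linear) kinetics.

45 h

k = ln2 / t½ = 0.693147 / 34.7 = 0.01998 h⁻¹
t = ln(C₀ / C) / k = ln(7.170 / 2.90) / 0.01998
  = ln(2.472) / 0.01998 = 0.9050 / 0.01998 = 45.30 h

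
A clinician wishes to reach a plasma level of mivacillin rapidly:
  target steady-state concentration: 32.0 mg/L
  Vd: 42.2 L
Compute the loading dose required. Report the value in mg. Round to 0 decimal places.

LD = Css × Vd = 32.0 × 42.2 = 1350 mg

1350 mg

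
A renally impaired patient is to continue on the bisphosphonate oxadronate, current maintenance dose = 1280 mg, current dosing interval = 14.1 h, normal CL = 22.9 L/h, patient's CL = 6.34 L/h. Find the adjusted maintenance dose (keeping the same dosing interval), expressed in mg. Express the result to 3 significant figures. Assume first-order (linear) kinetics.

354 mg

To keep the same average steady-state level, dosing rate must scale with clearance.
CL ratio = 6.34 / 22.9 = 0.2769
New dose (same interval) = 1280 × 0.2769 = 354.4 mg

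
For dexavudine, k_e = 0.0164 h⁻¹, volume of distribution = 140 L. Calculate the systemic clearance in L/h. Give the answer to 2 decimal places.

CL = k × Vd = 0.0164 × 140 = 2.296 L/h

2.30 L/h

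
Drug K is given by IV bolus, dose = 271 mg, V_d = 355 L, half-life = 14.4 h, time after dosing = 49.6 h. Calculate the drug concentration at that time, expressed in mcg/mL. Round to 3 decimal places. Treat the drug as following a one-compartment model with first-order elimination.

C₀ = Dose / Vd = 271.0 / 355 = 0.7634 mg/L
k = ln2 / t½ = 0.693147 / 14.4 = 0.04814 h⁻¹
C = C₀ · e^(−k·t) = 0.7634 × e^(−0.04814 × 49.6)
  = 0.7634 × 0.09184 = 0.07011 mg/L
(0.07011 mg/L = 0.07011 mcg/mL)

0.070 mcg/mL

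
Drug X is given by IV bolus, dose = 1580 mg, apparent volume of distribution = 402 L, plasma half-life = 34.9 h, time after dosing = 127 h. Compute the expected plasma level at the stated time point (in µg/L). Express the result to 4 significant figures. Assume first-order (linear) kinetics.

C₀ = Dose / Vd = 1580 / 402 = 3.930 mg/L
k = ln2 / t½ = 0.693147 / 34.9 = 0.01986 h⁻¹
C = C₀ · e^(−k·t) = 3.930 × e^(−0.01986 × 127)
  = 3.930 × 0.08028 = 0.3155 mg/L
Convert: 0.3155 mg/L × 1000 = 315.5 µg/L

315.5 µg/L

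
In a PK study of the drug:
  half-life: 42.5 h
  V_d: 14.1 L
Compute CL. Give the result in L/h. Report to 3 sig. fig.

0.230 L/h

k = ln2 / t½ = 0.693147 / 42.5 = 0.01631 h⁻¹
CL = k × Vd = 0.01631 × 14.1 = 0.2300 L/h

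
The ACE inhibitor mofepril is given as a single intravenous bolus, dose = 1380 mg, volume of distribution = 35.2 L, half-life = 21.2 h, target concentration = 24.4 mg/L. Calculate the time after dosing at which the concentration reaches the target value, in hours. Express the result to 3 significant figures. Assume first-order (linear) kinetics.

14.5 h

C₀ = Dose / Vd = 1380 / 35.2 = 39.20 mg/L
k = ln2 / t½ = 0.693147 / 21.2 = 0.03270 h⁻¹
t = ln(C₀ / C) / k = ln(39.20 / 24.4) / 0.03270
  = ln(1.607) / 0.03270 = 0.4744 / 0.03270 = 14.51 h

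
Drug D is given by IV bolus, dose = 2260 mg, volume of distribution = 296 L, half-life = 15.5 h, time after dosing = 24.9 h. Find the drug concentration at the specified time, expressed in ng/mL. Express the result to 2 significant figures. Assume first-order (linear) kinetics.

2500 ng/mL

C₀ = Dose / Vd = 2260 / 296 = 7.635 mg/L
k = ln2 / t½ = 0.693147 / 15.5 = 0.04472 h⁻¹
C = C₀ · e^(−k·t) = 7.635 × e^(−0.04472 × 24.9)
  = 7.635 × 0.3284 = 2.507 mg/L
Convert: 2.507 mg/L × 1000 = 2507 ng/mL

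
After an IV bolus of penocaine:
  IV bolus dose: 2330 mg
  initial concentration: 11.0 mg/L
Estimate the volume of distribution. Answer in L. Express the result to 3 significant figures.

Vd = Dose / C₀ = 2330 / 11.0 = 211.8 L

212 L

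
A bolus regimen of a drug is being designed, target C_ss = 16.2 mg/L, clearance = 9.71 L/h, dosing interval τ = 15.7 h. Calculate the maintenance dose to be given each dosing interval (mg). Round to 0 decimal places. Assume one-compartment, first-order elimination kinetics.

At steady state, Dose/τ = Css × CL.
Dose = Css × CL × τ = 16.2 × 9.710 × 15.7 = 2470 mg

2470 mg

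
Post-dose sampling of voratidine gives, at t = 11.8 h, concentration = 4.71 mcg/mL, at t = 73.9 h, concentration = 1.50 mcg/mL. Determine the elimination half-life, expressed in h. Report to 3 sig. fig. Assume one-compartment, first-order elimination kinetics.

k = ln(C₁/C₂) / (t₂ − t₁) = ln(4.71/1.50) / (73.9 − 11.8)
  = 1.144 / 62.10 = 0.01842 h⁻¹
t½ = ln2 / k = 0.693147 / 0.01842 = 37.63 h

37.6 h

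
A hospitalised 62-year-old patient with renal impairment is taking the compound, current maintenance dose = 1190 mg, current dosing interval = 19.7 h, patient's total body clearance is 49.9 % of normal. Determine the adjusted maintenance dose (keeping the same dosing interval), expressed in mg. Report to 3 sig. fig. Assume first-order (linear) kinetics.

To keep the same average steady-state level, dosing rate must scale with clearance.
CL ratio = 49.9 / 100 = 0.4990
New dose (same interval) = 1190 × 0.4990 = 593.8 mg

594 mg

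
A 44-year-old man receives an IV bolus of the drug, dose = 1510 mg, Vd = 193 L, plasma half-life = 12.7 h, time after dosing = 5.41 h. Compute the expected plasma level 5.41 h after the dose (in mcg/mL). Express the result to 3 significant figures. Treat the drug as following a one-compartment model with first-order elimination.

C₀ = Dose / Vd = 1510 / 193 = 7.824 mg/L
k = ln2 / t½ = 0.693147 / 12.7 = 0.05458 h⁻¹
C = C₀ · e^(−k·t) = 7.824 × e^(−0.05458 × 5.41)
  = 7.824 × 0.7443 = 5.823 mg/L
(5.823 mg/L = 5.823 mcg/mL)

5.82 mcg/mL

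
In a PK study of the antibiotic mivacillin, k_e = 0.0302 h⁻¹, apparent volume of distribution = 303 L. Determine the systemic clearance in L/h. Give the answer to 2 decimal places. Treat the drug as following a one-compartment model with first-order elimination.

CL = k × Vd = 0.0302 × 303 = 9.151 L/h

9.15 L/h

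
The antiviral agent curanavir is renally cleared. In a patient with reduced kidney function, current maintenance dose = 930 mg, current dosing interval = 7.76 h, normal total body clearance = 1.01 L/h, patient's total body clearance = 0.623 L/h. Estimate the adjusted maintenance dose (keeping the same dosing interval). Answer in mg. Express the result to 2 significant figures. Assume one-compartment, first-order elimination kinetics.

570 mg

To keep the same average steady-state level, dosing rate must scale with clearance.
CL ratio = 0.623 / 1.01 = 0.6168
New dose (same interval) = 930 × 0.6168 = 573.6 mg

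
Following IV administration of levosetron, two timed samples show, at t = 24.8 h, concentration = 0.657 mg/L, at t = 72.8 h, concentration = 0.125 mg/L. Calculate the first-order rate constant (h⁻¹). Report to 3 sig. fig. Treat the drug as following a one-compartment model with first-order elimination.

k = ln(C₁/C₂) / (t₂ − t₁) = ln(0.657/0.125) / (72.8 − 24.8)
  = 1.659 / 48.00 = 0.03456 h⁻¹

0.0346 h⁻¹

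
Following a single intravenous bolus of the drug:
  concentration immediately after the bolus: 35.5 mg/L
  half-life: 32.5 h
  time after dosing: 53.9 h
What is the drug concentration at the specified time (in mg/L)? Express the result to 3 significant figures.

k = ln2 / t½ = 0.693147 / 32.5 = 0.02133 h⁻¹
C = C₀ · e^(−k·t) = 35.50 × e^(−0.02133 × 53.9)
  = 35.50 × 0.3167 = 11.24 mg/L

11.2 mg/L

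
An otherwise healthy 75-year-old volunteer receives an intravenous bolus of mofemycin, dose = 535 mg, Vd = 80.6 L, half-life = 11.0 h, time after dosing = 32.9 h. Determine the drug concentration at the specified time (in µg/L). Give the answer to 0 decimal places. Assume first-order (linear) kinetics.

C₀ = Dose / Vd = 535.0 / 80.6 = 6.638 mg/L
k = ln2 / t½ = 0.693147 / 11.0 = 0.06301 h⁻¹
C = C₀ · e^(−k·t) = 6.638 × e^(−0.06301 × 32.9)
  = 6.638 × 0.1258 = 0.8351 mg/L
Convert: 0.8351 mg/L × 1000 = 835.1 µg/L

835 µg/L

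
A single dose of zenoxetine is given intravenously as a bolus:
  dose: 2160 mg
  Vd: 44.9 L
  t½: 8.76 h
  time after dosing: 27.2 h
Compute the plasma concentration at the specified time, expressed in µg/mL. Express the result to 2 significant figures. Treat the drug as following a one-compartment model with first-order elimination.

C₀ = Dose / Vd = 2160 / 44.9 = 48.11 mg/L
k = ln2 / t½ = 0.693147 / 8.76 = 0.07913 h⁻¹
C = C₀ · e^(−k·t) = 48.11 × e^(−0.07913 × 27.2)
  = 48.11 × 0.1162 = 5.590 mg/L
(5.590 mg/L = 5.590 µg/mL)

5.6 µg/mL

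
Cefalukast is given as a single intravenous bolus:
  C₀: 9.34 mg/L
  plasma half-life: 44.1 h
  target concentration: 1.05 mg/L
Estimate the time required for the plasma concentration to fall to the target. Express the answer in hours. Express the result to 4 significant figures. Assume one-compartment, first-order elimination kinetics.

k = ln2 / t½ = 0.693147 / 44.1 = 0.01572 h⁻¹
t = ln(C₀ / C) / k = ln(9.340 / 1.05) / 0.01572
  = ln(8.895) / 0.01572 = 2.185 / 0.01572 = 139.0 h

139.0 h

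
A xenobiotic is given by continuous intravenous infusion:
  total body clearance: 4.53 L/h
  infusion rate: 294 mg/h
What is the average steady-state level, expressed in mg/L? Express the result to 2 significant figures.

65 mg/L

At steady state Css = R₀ / CL = 294 / 4.530 = 64.90 mg/L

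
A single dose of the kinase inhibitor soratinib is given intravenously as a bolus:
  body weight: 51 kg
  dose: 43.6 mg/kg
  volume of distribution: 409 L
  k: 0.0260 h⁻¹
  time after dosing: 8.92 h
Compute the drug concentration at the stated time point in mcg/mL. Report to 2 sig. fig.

Total dose = 43.6 × 51 = 2224 mg
C₀ = Dose / Vd = 2224 / 409 = 5.438 mg/L
C = C₀ · e^(−k·t) = 5.438 × e^(−0.02600 × 8.92)
  = 5.438 × 0.7930 = 4.312 mg/L
(4.312 mg/L = 4.312 mcg/mL)

4.3 mcg/mL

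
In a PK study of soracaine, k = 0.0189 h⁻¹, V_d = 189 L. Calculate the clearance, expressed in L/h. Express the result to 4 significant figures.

3.572 L/h

CL = k × Vd = 0.0189 × 189 = 3.572 L/h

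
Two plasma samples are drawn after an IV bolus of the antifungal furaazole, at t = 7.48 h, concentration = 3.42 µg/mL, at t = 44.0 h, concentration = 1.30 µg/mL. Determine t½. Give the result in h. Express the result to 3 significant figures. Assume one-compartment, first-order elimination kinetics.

k = ln(C₁/C₂) / (t₂ − t₁) = ln(3.42/1.30) / (44.0 − 7.48)
  = 0.9673 / 36.52 = 0.02649 h⁻¹
t½ = ln2 / k = 0.693147 / 0.02649 = 26.17 h

26.2 h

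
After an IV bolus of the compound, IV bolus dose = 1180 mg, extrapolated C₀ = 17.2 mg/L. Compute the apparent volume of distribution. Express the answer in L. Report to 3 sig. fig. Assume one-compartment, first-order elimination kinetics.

68.6 L

Vd = Dose / C₀ = 1180 / 17.2 = 68.60 L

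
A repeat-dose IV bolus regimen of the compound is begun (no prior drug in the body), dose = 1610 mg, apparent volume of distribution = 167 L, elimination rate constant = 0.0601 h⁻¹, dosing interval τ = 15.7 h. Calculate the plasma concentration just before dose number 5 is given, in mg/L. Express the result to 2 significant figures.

C₀ per dose = Dose / Vd = 1610 / 167 = 9.641 mg/L
Fraction remaining after one interval: r = e^(−kτ) = e^(−0.06010 × 15.7) = 0.3892
Before dose 5, 4 doses have been given (aged 1τ, 2τ, 3τ, 4τ).
C_trough = C₀ × (r + r² + … + r^4) = C₀ × r(1−r^4)/(1−r)
        = 9.641 × 0.3892 × (1 − 0.02295) / (1 − 0.3892) = 6.002 mg/L

6.0 mg/L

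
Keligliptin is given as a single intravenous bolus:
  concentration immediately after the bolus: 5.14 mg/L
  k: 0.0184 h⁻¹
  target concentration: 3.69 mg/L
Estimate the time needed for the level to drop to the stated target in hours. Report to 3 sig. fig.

t = ln(C₀ / C) / k = ln(5.140 / 3.69) / 0.01840
  = ln(1.393) / 0.01840 = 0.3315 / 0.01840 = 18.02 h

18.0 h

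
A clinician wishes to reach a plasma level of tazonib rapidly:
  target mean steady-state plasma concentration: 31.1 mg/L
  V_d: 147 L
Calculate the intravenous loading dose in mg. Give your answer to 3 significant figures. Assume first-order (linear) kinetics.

4570 mg

LD = Css × Vd = 31.1 × 147 = 4572 mg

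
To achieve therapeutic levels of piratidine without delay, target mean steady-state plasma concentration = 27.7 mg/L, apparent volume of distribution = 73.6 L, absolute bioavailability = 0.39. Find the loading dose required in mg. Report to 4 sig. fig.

5227 mg

LD = Css × Vd / F = 27.7 × 73.6 / 0.39 = 5227 mg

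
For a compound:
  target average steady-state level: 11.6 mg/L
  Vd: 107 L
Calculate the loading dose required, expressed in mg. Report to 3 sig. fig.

1240 mg

LD = Css × Vd = 11.6 × 107 = 1241 mg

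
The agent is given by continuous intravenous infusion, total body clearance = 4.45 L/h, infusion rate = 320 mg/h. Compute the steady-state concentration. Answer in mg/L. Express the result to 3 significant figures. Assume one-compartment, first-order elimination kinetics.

71.9 mg/L

At steady state Css = R₀ / CL = 320 / 4.450 = 71.91 mg/L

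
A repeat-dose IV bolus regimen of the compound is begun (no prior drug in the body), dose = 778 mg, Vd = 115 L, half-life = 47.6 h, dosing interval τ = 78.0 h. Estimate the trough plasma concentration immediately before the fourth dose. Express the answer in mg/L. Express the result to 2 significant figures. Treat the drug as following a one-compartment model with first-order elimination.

3.1 mg/L

C₀ per dose = Dose / Vd = 778 / 115 = 6.765 mg/L
k = ln2 / t½ = 0.693147 / 47.6 = 0.01456 h⁻¹
Fraction remaining after one interval: r = e^(−kτ) = e^(−0.01456 × 78.0) = 0.3212
Before dose 4, 3 doses have been given (aged 1τ, 2τ, 3τ).
C_trough = C₀ × (r + r² + … + r^3) = C₀ × r(1−r^3)/(1−r)
        = 6.765 × 0.3212 × (1 − 0.03314) / (1 − 0.3212) = 3.095 mg/L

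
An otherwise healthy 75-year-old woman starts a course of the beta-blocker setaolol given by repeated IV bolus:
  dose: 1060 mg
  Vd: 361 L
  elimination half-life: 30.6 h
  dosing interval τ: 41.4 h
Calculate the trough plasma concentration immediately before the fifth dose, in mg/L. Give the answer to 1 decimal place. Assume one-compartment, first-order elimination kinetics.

1.8 mg/L

C₀ per dose = Dose / Vd = 1060 / 361 = 2.936 mg/L
k = ln2 / t½ = 0.693147 / 30.6 = 0.02265 h⁻¹
Fraction remaining after one interval: r = e^(−kτ) = e^(−0.02265 × 41.4) = 0.3915
Before dose 5, 4 doses have been given (aged 1τ, 2τ, 3τ, 4τ).
C_trough = C₀ × (r + r² + … + r^4) = C₀ × r(1−r^4)/(1−r)
        = 2.936 × 0.3915 × (1 − 0.02349) / (1 − 0.3915) = 1.845 mg/L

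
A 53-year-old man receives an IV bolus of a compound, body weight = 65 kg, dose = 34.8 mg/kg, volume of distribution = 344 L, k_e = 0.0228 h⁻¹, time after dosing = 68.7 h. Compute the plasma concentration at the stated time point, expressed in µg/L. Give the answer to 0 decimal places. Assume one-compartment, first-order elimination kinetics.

Total dose = 34.8 × 65 = 2262 mg
C₀ = Dose / Vd = 2262 / 344 = 6.576 mg/L
C = C₀ · e^(−k·t) = 6.576 × e^(−0.02280 × 68.7)
  = 6.576 × 0.2088 = 1.373 mg/L
Convert: 1.373 mg/L × 1000 = 1373 µg/L

1373 µg/L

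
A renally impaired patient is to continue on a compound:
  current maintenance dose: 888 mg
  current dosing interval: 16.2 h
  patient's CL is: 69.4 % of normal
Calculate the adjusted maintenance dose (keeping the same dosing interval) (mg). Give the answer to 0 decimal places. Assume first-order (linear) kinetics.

616 mg

To keep the same average steady-state level, dosing rate must scale with clearance.
CL ratio = 69.4 / 100 = 0.6940
New dose (same interval) = 888 × 0.6940 = 616.3 mg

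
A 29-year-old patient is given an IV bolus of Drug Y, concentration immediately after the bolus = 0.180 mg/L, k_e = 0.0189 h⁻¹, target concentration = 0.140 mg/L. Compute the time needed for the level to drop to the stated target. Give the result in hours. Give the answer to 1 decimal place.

13.3 h

t = ln(C₀ / C) / k = ln(0.1800 / 0.140) / 0.01890
  = ln(1.286) / 0.01890 = 0.2515 / 0.01890 = 13.31 h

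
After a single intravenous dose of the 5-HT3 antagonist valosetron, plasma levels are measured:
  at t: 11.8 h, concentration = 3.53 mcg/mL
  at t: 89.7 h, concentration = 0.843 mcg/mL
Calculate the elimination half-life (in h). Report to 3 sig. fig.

37.7 h

k = ln(C₁/C₂) / (t₂ − t₁) = ln(3.53/0.843) / (89.7 − 11.8)
  = 1.432 / 77.90 = 0.01838 h⁻¹
t½ = ln2 / k = 0.693147 / 0.01838 = 37.71 h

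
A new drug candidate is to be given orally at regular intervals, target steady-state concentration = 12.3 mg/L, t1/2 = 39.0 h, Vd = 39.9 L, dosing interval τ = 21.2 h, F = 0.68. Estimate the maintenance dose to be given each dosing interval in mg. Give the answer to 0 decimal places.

k = ln2 / t½ = 0.693147 / 39.0 = 0.01777 h⁻¹
CL = k × Vd = 0.01777 × 39.9 = 0.7090 L/h
At steady state, F × (Dose/τ) = Css × CL.
Dose = Css × CL × τ / F = 12.3 × 0.7090 × 21.2 / 0.68 = 271.9 mg

272 mg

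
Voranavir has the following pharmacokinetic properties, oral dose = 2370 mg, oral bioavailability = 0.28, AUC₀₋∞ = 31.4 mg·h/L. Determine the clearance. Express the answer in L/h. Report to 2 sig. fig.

21 L/h

CL = F·Dose / AUC = 0.28 × 2370 / 31.4 = 21.13 L/h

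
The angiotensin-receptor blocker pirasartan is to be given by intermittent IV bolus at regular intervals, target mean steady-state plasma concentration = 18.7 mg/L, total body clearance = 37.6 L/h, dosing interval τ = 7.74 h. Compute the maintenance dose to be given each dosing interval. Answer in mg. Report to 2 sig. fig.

At steady state, Dose/τ = Css × CL.
Dose = Css × CL × τ = 18.7 × 37.60 × 7.74 = 5442 mg

5400 mg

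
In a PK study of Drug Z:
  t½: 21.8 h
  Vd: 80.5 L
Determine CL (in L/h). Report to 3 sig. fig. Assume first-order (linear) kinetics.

k = ln2 / t½ = 0.693147 / 21.8 = 0.03180 h⁻¹
CL = k × Vd = 0.03180 × 80.5 = 2.560 L/h

2.56 L/h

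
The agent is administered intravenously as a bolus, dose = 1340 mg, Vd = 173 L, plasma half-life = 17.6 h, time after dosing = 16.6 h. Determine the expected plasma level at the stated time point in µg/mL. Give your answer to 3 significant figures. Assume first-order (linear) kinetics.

4.03 µg/mL

C₀ = Dose / Vd = 1340 / 173 = 7.746 mg/L
k = ln2 / t½ = 0.693147 / 17.6 = 0.03938 h⁻¹
C = C₀ · e^(−k·t) = 7.746 × e^(−0.03938 × 16.6)
  = 7.746 × 0.5201 = 4.029 mg/L
(4.029 mg/L = 4.029 µg/mL)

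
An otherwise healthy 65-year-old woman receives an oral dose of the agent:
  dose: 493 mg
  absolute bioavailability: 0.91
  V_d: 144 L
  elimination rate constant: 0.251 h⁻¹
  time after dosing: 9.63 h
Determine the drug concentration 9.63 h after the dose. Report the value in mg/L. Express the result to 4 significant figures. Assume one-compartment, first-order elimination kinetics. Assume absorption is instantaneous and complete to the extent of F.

0.2778 mg/L

Amount reaching circulation = F × Dose = 0.91 × 493.0 = 448.6 mg
C₀ = F·Dose / Vd = 448.6 / 144 = 3.115 mg/L
C = C₀ · e^(−k·t) = 3.115 × e^(−0.2510 × 9.63)
  = 3.115 × 0.08918 = 0.2778 mg/L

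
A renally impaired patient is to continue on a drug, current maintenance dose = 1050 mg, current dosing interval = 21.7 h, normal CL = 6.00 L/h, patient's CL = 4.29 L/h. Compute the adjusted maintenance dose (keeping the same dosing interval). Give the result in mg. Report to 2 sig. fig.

To keep the same average steady-state level, dosing rate must scale with clearance.
CL ratio = 4.29 / 6.00 = 0.7150
New dose (same interval) = 1050 × 0.7150 = 750.8 mg

750 mg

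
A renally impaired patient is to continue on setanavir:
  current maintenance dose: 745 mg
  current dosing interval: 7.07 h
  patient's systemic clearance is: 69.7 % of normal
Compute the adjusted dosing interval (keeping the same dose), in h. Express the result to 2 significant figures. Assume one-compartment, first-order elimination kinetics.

To keep the same average steady-state level, dosing rate must scale with clearance.
CL ratio = 69.7 / 100 = 0.6970
New interval (same dose) = 7.07 / 0.6970 = 10.14 h

10 h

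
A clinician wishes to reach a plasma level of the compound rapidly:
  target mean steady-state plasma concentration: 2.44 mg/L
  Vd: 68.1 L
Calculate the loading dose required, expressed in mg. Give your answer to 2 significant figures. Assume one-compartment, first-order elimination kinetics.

LD = Css × Vd = 2.44 × 68.1 = 166.2 mg

170 mg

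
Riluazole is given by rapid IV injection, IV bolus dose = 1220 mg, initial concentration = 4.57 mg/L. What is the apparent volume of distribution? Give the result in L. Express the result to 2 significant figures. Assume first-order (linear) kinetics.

270 L

Vd = Dose / C₀ = 1220 / 4.57 = 267.0 L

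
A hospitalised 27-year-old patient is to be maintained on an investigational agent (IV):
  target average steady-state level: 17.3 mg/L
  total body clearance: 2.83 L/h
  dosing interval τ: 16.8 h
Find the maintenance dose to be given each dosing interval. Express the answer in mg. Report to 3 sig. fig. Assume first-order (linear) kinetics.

At steady state, Dose/τ = Css × CL.
Dose = Css × CL × τ = 17.3 × 2.830 × 16.8 = 822.5 mg

823 mg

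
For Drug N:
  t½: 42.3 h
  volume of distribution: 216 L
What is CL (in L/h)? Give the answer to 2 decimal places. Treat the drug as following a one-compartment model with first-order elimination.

3.54 L/h

k = ln2 / t½ = 0.693147 / 42.3 = 0.01639 h⁻¹
CL = k × Vd = 0.01639 × 216 = 3.540 L/h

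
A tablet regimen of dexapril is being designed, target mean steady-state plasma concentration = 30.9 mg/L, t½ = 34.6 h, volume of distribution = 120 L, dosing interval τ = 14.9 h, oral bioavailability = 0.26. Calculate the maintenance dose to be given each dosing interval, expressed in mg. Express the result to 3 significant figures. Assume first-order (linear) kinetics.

k = ln2 / t½ = 0.693147 / 34.6 = 0.02003 h⁻¹
CL = k × Vd = 0.02003 × 120 = 2.404 L/h
At steady state, F × (Dose/τ) = Css × CL.
Dose = Css × CL × τ / F = 30.9 × 2.404 × 14.9 / 0.26 = 4257 mg

4260 mg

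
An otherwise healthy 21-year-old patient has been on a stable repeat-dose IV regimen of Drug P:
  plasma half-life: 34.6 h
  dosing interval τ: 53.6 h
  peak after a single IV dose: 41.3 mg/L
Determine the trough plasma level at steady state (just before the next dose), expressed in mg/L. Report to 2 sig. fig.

21 mg/L

k = ln2 / t½ = 0.693147 / 34.6 = 0.02003 h⁻¹
e^(−kτ) = e^(−0.02003 × 53.6) = 0.3418
Accumulation ratio R = 1 / (1 − e^(−kτ)) = 1 / (1 − 0.3418) = 1.519
Steady-state trough = C₀ × R × e^(−kτ) = 41.3 × 1.519 × 0.3418 = 21.44 mg/L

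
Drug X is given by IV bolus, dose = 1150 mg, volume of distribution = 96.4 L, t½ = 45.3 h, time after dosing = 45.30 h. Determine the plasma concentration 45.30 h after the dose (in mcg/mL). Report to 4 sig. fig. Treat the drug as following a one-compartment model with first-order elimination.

5.965 mcg/mL

C₀ = Dose / Vd = 1150 / 96.4 = 11.93 mg/L
k = ln2 / t½ = 0.693147 / 45.3 = 0.01530 h⁻¹
t / t½ = 45.30 / 45.3 = 1 half-lives
C = C₀ × (1/2)^1 = 11.93 × 0.5000 = 5.965 mg/L
(5.965 mg/L = 5.965 mcg/mL)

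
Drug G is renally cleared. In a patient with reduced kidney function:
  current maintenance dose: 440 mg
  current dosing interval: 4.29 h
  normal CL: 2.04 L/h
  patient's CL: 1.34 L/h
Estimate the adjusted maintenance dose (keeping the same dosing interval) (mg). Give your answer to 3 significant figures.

To keep the same average steady-state level, dosing rate must scale with clearance.
CL ratio = 1.34 / 2.04 = 0.6569
New dose (same interval) = 440 × 0.6569 = 289.0 mg

289 mg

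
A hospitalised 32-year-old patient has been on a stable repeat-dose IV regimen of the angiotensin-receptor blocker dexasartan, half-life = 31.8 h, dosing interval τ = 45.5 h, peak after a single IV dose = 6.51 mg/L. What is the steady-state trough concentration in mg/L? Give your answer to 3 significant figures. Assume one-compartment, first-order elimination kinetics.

3.84 mg/L

k = ln2 / t½ = 0.693147 / 31.8 = 0.02180 h⁻¹
e^(−kτ) = e^(−0.02180 × 45.5) = 0.3709
Accumulation ratio R = 1 / (1 − e^(−kτ)) = 1 / (1 − 0.3709) = 1.590
Steady-state trough = C₀ × R × e^(−kτ) = 6.51 × 1.590 × 0.3709 = 3.839 mg/L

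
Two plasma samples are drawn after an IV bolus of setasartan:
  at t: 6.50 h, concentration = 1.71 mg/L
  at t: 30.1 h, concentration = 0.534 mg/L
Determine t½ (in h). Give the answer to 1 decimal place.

14.1 h

k = ln(C₁/C₂) / (t₂ − t₁) = ln(1.71/0.534) / (30.1 − 6.50)
  = 1.164 / 23.60 = 0.04932 h⁻¹
t½ = ln2 / k = 0.693147 / 0.04932 = 14.05 h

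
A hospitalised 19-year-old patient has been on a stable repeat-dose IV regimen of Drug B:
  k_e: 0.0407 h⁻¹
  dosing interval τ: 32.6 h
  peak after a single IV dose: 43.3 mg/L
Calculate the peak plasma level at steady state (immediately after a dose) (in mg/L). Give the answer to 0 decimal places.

59 mg/L

e^(−kτ) = e^(−0.04070 × 32.6) = 0.2653
Accumulation ratio R = 1 / (1 − e^(−kτ)) = 1 / (1 − 0.2653) = 1.361
Steady-state peak = C₀ × R = 43.3 × 1.361 = 58.93 mg/L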